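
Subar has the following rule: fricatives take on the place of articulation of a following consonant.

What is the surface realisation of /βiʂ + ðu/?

/ʂ/ is a voiceless retroflex fricative. The following trigger /ð/ is dental, so /ʂ/ must become dental as well.
Changing only its place to dental gives [θ] — the voiceless dental fricative.

[βiθðu]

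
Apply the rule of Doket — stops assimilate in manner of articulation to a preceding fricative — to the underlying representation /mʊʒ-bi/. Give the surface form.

/b/ is a voiced bilabial stop. The preceding trigger /ʒ/ is a fricative, so /b/ must become a fricative as well.
A voiced bilabial fricative is [β], so the surface segment is [β].

[mʊʒβi]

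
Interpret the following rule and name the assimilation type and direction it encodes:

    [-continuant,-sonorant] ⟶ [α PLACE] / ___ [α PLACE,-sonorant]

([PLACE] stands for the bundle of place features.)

regressive place assimilation

The rule copies the place features (abbreviated [PLACE]) from the environment onto the target, so the assimilating feature is place.
Since the environment is written after the underscore, the trigger follows the target; the direction is regressive.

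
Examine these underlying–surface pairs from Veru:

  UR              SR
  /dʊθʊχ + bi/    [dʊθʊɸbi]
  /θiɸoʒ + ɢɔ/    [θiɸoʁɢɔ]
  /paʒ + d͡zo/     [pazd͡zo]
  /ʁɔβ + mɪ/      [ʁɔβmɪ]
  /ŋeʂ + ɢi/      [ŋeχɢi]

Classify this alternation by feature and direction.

regressive place assimilation

Underlying /χ/ is realised as [ɸ] next to /b/; /b/ itself does not change.
The change uvular → bilabial matches the place of the following /b/, identifying this as place assimilation.
Manner and voice are unchanged, so the assimilation is partial, not total.
The same holds elsewhere in the data: /ʒ/ → [ʁ] before /ɢ/ (postalveolar → uvular, matching uvular); /ʒ/ → [z] before /d͡z/ (postalveolar → alveolar, matching alveolar); /ʂ/ → [χ] before /ɢ/ (retroflex → uvular, matching uvular) — only place changes, and always toward the following segment.
Nothing changes in [ʁɔβmɪ]: there the adjacent consonants already agree in place (/β/ and /m/ are both bilabial), so this form is consistent with the same rule.
Since the segment that changes precedes the conditioning segment, the assimilation is regressive.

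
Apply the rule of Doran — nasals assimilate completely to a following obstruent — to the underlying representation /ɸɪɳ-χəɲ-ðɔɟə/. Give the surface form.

/ɳ/ is the segment targeted by the rule; it sits immediately before /χ/, so it assimilates completely and surfaces as [χ].
At the second juncture, /ɲ/ likewise becomes [ð] adjacent to /ð/.

[ɸɪχχəððɔɟə]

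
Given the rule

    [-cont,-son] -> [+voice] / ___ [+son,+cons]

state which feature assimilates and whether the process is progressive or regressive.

The target ([-cont,-son], stops) acquires [+voice] next to a sonorant consonant ([+son,+cons]) — it takes on the voicing of its neighbour, so the feature that spreads is voicing.
The conditioning segment sits to the right of the focus bar, meaning the trigger follows the segment that changes — regressive assimilation.

regressive voicing assimilation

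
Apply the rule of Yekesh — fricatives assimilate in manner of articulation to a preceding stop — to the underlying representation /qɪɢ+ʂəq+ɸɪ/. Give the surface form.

The rule targets /ʂ/ (voiceless retroflex fricative), which sits after the trigger /ɢ/ (stop).
The voiceless retroflex stop is [ʈ], so /ʂ/ → [ʈ].
The same rule applies at the second boundary: /ɸ/ → [p] next to /q/.

[qɪɢʈəqpɪ]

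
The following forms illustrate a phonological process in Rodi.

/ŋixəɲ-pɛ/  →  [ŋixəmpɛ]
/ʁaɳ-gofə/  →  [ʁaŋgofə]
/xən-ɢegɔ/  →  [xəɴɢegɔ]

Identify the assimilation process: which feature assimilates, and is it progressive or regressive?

regressive place assimilation

Comparing underlying and surface forms, /ɲ/ → [m] is the alternation; the neighbouring /p/ is constant.
/ɲ/ is palatal while /p/ is bilabial; the output [m] is bilabial, matching the trigger — so the feature that spreads is place.
Manner and voice are unchanged, so the assimilation is partial, not total.
The same holds elsewhere in the data: /ɳ/ → [ŋ] before /g/ (retroflex → velar, matching velar); /n/ → [ɴ] before /ɢ/ (alveolar → uvular, matching uvular) — only place changes, and always toward the following segment.
Since the segment that changes precedes the conditioning segment, the assimilation is regressive.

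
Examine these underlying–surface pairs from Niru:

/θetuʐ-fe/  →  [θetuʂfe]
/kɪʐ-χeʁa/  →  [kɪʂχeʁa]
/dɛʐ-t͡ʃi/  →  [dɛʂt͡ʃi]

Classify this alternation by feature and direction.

regressive voicing assimilation

The segment that alternates is /ʐ/, which surfaces as [ʂ] when adjacent to /f/.
The change voiced → voiceless matches the voicing of the following /f/, identifying this as voicing assimilation.
Place and manner are unchanged, so the assimilation is partial, not total.
The same holds elsewhere in the data: /ʐ/ → [ʂ] before /χ/ (voiced → voiceless, matching voiceless); /ʐ/ → [ʂ] before /t͡ʃ/ (voiced → voiceless, matching voiceless) — only voicing changes, and always toward the following segment.
Since the segment that changes precedes the conditioning segment, the assimilation is regressive.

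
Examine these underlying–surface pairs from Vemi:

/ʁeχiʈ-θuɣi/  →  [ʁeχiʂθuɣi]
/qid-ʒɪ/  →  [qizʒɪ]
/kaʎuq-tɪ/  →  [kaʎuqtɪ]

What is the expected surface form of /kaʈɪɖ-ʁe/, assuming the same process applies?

[kaʈɪʐʁe]

The data show regressive manner assimilation: /ʈ/ → [ʂ] before /θ/; /d/ → [z] before /ʒ/. In each pair only manner changes, matching the following consonant, while place and voice stay constant.
Nothing changes in [kaʎuqtɪ]: there the adjacent consonants already agree in manner (/q/ and /t/ are both stops), so this form is consistent with the same rule.
The rule targets /ɖ/ (voiced retroflex stop), which sits before the trigger /ʁ/ (fricative).
A voiced retroflex fricative is [ʐ], so the surface segment is [ʐ].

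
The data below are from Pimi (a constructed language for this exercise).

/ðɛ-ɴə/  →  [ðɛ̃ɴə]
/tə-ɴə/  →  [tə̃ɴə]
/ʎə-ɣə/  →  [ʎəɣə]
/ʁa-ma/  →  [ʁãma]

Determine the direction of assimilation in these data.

The vowel /ɛ/ surfaces as nasalised [ɛ̃] next to the following nasal /ɴ/ — it has acquired the [+nasal] feature of its neighbour.
Likewise in the remaining data: /ə/ → [ə̃] before /ɴ/; /a/ → [ã] before /m/ — each time a vowel is nasalised next to a following nasal.
No change occurs in [ʎəɣə] because the vowel at the boundary is adjacent to an oral consonant, not a nasal (/ə/ next to /ɣ/).
Because the conditioning nasal is to the right of the vowel that changes, the process is regressive (anticipatory).

regressive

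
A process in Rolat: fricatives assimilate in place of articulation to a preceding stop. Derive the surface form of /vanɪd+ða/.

[vanɪdza]

/ð/ is a voiced dental fricative. The preceding trigger /d/ is alveolar, so /ð/ must become alveolar as well.
A voiced alveolar fricative is [z], so the surface segment is [z].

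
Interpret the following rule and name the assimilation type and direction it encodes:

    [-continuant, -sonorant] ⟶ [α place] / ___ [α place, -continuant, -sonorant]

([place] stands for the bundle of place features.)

The rule copies the place features (abbreviated [place]) from the environment onto the target, so the assimilating feature is place.
The conditioning segment sits to the right of the focus bar, meaning the trigger follows the segment that changes — regressive assimilation.

regressive place assimilation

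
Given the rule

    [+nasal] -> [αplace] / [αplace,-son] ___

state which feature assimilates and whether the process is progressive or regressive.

The rule copies the place features (abbreviated [place]) from the environment onto the target, so the assimilating feature is place.
Since the environment is written before the underscore, the trigger precedes the target; the direction is progressive.

progressive place assimilation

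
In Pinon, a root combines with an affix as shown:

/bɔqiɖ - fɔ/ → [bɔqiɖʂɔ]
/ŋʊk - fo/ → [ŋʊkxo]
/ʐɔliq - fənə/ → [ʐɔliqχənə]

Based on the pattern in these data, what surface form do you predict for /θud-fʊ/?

[θudsʊ]

The data show progressive place assimilation: /f/ → [ʂ] after /ɖ/; /f/ → [x] after /k/; /f/ → [χ] after /q/. In each pair only place changes, matching the preceding consonant, while manner and voice stay constant.
/f/ is a voiceless labiodental fricative. The preceding trigger /d/ is alveolar, so /f/ must become alveolar as well.
The voiceless alveolar fricative is [s], so /f/ → [s].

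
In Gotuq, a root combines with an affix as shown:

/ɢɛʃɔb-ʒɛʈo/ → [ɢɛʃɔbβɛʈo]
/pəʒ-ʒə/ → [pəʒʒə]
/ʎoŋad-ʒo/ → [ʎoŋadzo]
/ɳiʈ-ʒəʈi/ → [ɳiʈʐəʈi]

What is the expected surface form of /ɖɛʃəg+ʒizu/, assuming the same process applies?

[ɖɛʃəgɣizu]

The data show progressive place assimilation: /ʒ/ → [β] after /b/; /ʒ/ → [z] after /d/; /ʒ/ → [ʐ] after /ʈ/. In each pair only place changes, matching the preceding consonant, while manner and voice stay constant.
No alternation appears in [pəʒʒə]: there the adjacent consonants already agree in place (/ʒ/ and /ʒ/ are both postalveolar), so this form is consistent with the same rule.
/ʒ/ is a voiced postalveolar fricative. The preceding trigger /g/ is velar, so /ʒ/ must become velar as well.
A voiced velar fricative is [ɣ], so the surface segment is [ɣ].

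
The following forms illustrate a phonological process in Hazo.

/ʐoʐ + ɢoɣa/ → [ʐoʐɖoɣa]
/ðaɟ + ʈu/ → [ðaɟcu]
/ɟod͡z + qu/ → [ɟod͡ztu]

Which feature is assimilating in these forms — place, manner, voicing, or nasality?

place

Comparing underlying and surface forms, /ɢ/ → [ɖ] is the alternation; the neighbouring /ʐ/ is constant.
/ɢ/ is uvular while /ʐ/ is retroflex; the output [ɖ] is retroflex, matching the trigger — so the feature that spreads is place.
The other alternating forms pattern the same way: /ʈ/ → [c] after /ɟ/ (retroflex → palatal, matching palatal); /q/ → [t] after /d͡z/ (uvular → alveolar, matching alveolar) — only place changes, and always toward the preceding segment.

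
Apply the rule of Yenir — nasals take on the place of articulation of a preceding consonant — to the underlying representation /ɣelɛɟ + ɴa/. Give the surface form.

[ɣelɛɟɲa]

The rule targets /ɴ/ (voiced uvular nasal), which sits after the trigger /ɟ/ (palatal).
Changing only its place to palatal gives [ɲ] — the voiced palatal nasal.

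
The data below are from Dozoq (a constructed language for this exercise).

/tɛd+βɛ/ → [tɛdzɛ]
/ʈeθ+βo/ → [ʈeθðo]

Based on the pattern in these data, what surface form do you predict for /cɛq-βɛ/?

[cɛqʁɛ]

The data show progressive place assimilation: /β/ → [z] after /d/; /β/ → [ð] after /θ/. In each pair only place changes, matching the preceding consonant, while manner and voice stay constant.
/β/ is a voiced bilabial fricative. The preceding trigger /q/ is uvular, so /β/ must become uvular as well.
Changing only its place to uvular gives [ʁ] — the voiced uvular fricative.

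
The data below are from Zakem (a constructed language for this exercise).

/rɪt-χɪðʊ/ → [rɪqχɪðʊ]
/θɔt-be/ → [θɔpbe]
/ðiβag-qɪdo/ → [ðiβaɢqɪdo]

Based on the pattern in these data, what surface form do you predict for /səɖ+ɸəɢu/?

[səbɸəɢu]

The data show regressive place assimilation: /t/ → [q] before /χ/; /t/ → [p] before /b/; /g/ → [ɢ] before /q/. In each pair only place changes, matching the following consonant, while manner and voice stay constant.
The rule targets /ɖ/ (voiced retroflex stop), which sits before the trigger /ɸ/ (bilabial).
The voiced bilabial stop is [b], so /ɖ/ → [b].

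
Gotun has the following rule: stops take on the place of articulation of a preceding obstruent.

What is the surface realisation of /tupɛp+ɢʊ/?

[tupɛpbʊ]

The rule targets /ɢ/ (voiced uvular stop), which sits after the trigger /p/ (bilabial).
The voiced bilabial stop is [b], so /ɢ/ → [b].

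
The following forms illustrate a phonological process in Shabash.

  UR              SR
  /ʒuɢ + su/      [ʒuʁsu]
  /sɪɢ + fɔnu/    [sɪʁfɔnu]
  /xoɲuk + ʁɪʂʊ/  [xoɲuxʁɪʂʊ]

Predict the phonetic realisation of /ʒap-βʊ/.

The data show regressive manner assimilation: /ɢ/ → [ʁ] before /s/; /ɢ/ → [ʁ] before /f/; /k/ → [x] before /ʁ/. In each pair only manner changes, matching the following consonant, while place and voice stay constant.
/p/ is a voiceless bilabial stop. The following trigger /β/ is a fricative, so /p/ must become a fricative as well.
Changing only its manner to fricative gives [ɸ] — the voiceless bilabial fricative.

[ʒaɸβʊ]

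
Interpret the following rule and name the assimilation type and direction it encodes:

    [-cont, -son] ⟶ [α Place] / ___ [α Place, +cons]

regressive place assimilation

The rule copies the place features (abbreviated [Place]) from the environment onto the target, so the assimilating feature is place.
The conditioning segment sits to the right of the focus bar, meaning the trigger follows the segment that changes — regressive assimilation.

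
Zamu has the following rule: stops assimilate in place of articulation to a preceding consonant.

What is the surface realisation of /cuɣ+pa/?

/p/ is a voiceless bilabial stop. The preceding trigger /ɣ/ is velar, so /p/ must become velar as well.
A voiceless velar stop is [k], so the surface segment is [k].

[cuɣka]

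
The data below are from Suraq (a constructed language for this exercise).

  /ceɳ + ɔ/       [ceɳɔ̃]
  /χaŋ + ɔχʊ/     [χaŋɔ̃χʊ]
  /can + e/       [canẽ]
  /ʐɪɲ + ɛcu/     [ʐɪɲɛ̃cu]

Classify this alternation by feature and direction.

The vowel /ɔ/ surfaces as nasalised [ɔ̃] next to the preceding nasal /ɳ/ — it has acquired the [+nasal] feature of its neighbour.
The other forms show the same pattern: /ɔ/ → [ɔ̃] after /ŋ/; /e/ → [ẽ] after /n/; /ɛ/ → [ɛ̃] after /ɲ/ — each time a vowel is nasalised next to a preceding nasal.
Because the conditioning nasal is to the left of the vowel that changes, the process is progressive (perseverative).

progressive nasality assimilation (vowel nasalisation)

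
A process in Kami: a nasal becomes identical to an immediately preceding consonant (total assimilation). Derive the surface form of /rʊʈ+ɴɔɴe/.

[rʊʈʈɔɴe]

/ɴ/ is the segment targeted by the rule; it sits immediately after /ʈ/, so it assimilates completely and surfaces as [ʈ].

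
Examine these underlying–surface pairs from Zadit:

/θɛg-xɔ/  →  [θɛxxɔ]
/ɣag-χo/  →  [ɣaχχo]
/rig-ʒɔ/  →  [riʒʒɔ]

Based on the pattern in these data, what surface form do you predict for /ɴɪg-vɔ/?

[ɴɪvvɔ]

The data show regressive total assimilation (/g/ → [x] before /x/; /g/ → [χ] before /χ/; /g/ → [ʒ] before /ʒ/): in every case the target segment becomes identical to its following neighbour, copying more than a single feature.
/g/ is the segment targeted by the rule; it sits immediately before /v/, so it assimilates completely and surfaces as [v].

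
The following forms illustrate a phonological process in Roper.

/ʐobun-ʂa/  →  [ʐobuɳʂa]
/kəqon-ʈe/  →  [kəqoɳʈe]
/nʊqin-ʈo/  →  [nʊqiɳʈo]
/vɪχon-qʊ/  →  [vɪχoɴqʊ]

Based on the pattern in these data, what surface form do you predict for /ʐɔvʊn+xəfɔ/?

[ʐɔvʊŋxəfɔ]

The data show regressive place assimilation: /n/ → [ɳ] before /ʂ/; /n/ → [ɳ] before /ʈ/; /n/ → [ɴ] before /q/. In each pair only place changes, matching the following consonant, while manner and voice stay constant.
/n/ is a voiced alveolar nasal. The following trigger /x/ is velar, so /n/ must become velar as well.
Changing only its place to velar gives [ŋ] — the voiced velar nasal.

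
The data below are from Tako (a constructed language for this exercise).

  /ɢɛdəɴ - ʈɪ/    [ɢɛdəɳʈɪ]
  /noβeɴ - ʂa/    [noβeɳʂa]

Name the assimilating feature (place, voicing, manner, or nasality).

place

Underlying /ɴ/ is realised as [ɳ] next to /ʈ/; /ʈ/ itself does not change.
The change uvular → retroflex matches the place of the following /ʈ/, identifying this as place assimilation.
The same holds elsewhere in the data: /ɴ/ → [ɳ] before /ʂ/ (uvular → retroflex, matching retroflex) — only place changes, and always toward the following segment.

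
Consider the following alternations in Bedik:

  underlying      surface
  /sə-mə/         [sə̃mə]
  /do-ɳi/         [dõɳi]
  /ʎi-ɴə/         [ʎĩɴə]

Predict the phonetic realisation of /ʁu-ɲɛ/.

The data show regressive nasality assimilation (vowel nasalisation): /ə/ → [ə̃] before /m/; /o/ → [õ] before /ɳ/; /i/ → [ĩ] before /ɴ/ — a vowel is nasalised by an immediately following nasal consonant.
The vowel /u/ is adjacent to the following nasal /ɲ/, so it acquires [+nasal] and surfaces as [ũ].

[ʁũɲɛ]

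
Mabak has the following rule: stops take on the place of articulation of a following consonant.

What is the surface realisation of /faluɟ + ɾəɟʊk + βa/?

[faludɾəɟʊpβa]

/ɟ/ is a voiced palatal stop. The following trigger /ɾ/ is alveolar, so /ɟ/ must become alveolar as well.
Changing only its place to alveolar gives [d] — the voiced alveolar stop.
The same rule applies at the second boundary: /k/ → [p] next to /β/.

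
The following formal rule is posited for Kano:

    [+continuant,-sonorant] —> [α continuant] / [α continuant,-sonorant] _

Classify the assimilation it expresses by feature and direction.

The shared variable α links the value of [continuant] on the target to that of the neighbouring obstruent. [continuant] distinguishes stops from fricatives — a manner-of-articulation feature — so this is manner assimilation.
Since the environment is written before the underscore, the trigger precedes the target; the direction is progressive.

progressive manner assimilation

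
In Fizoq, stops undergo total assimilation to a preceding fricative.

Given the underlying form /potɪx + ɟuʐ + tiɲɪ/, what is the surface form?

/ɟ/ is the segment targeted by the rule; it sits immediately after /x/, so it assimilates completely and surfaces as [x].
The same rule applies at the second boundary: /t/ → [ʐ] next to /ʐ/.

[potɪxxuʐʐiɲɪ]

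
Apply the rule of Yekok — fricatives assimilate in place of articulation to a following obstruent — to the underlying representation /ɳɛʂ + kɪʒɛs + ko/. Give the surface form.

[ɳɛxkɪʒɛxko]

The rule targets /ʂ/ (voiceless retroflex fricative), which sits before the trigger /k/ (velar).
Changing only its place to velar gives [x] — the voiceless velar fricative.
At the second juncture, /s/ likewise becomes [x] adjacent to /k/.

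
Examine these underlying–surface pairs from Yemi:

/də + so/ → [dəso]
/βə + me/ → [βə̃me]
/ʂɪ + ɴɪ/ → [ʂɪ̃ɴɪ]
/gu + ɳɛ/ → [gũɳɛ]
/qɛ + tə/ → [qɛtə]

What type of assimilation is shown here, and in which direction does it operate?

The vowel /ə/ surfaces as nasalised [ə̃] next to the following nasal /m/ — it has acquired the [+nasal] feature of its neighbour.
Likewise in the remaining data: /ɪ/ → [ɪ̃] before /ɴ/; /u/ → [ũ] before /ɳ/ — each time a vowel is nasalised next to a following nasal.
No change occurs in [dəso], [qɛtə] because the vowel at the boundary is adjacent to an oral consonant, not a nasal (/ə/ next to /s/; /ɛ/ next to /t/).
Because the conditioning nasal is to the right of the vowel that changes, the process is regressive (anticipatory).

regressive nasality assimilation (vowel nasalisation)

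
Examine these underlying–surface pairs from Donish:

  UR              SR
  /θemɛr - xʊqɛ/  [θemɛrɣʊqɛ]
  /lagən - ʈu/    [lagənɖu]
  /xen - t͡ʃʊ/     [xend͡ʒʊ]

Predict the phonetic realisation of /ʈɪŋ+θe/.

The data show progressive voicing assimilation: /x/ → [ɣ] after /r/; /ʈ/ → [ɖ] after /n/; /t͡ʃ/ → [d͡ʒ] after /n/. In each pair only voicing changes, matching the preceding consonant, while place and manner stay constant.
/θ/ is a voiceless dental fricative. The preceding trigger /ŋ/ is voiced, so /θ/ must become voiced as well.
The voiced dental fricative is [ð], so /θ/ → [ð].

[ʈɪŋðe]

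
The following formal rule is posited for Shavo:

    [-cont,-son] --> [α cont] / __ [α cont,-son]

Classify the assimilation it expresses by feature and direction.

The shared variable α links the value of [cont] on the target to that of the neighbouring obstruent. [cont] distinguishes stops from fricatives — a manner-of-articulation feature — so this is manner assimilation.
The conditioning segment sits to the right of the focus bar, meaning the trigger follows the segment that changes — regressive assimilation.

regressive manner assimilation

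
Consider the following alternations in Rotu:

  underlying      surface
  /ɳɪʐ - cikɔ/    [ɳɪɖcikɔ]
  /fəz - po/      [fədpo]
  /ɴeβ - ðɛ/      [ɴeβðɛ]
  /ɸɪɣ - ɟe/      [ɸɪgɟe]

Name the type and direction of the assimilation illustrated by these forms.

regressive manner assimilation

Underlying /ʐ/ is realised as [ɖ] next to /c/; /c/ itself does not change.
/ʐ/ is a fricative while /c/ is a stop; the output [ɖ] is a stop, matching the trigger — so the feature that spreads is manner.
Place and voice are unchanged, so the assimilation is partial, not total.
The same holds elsewhere in the data: /z/ → [d] before /p/ (fricative → stop, matching a stop); /ɣ/ → [g] before /ɟ/ (fricative → stop, matching a stop) — only manner changes, and always toward the following segment.
No alternation appears in [ɴeβðɛ]: there the adjacent consonants already agree in manner (/β/ and /ð/ are both fricatives), so this form is consistent with the same rule.
The trigger is the following segment, so the direction is regressive (anticipatory).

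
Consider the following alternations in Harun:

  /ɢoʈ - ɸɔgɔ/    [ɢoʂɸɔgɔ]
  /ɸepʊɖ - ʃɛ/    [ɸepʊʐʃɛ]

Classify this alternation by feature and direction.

Underlying /ʈ/ is realised as [ʂ] next to /ɸ/; /ɸ/ itself does not change.
/ʈ/ is a stop while /ɸ/ is a fricative; the output [ʂ] is a fricative, matching the trigger — so the feature that spreads is manner.
Place and voice are unchanged, so the assimilation is partial, not total.
The other alternating form patterns the same way: /ɖ/ → [ʐ] before /ʃ/ (stop → fricative, matching a fricative) — only manner changes, and always toward the following segment.
Since the segment that changes precedes the conditioning segment, the assimilation is regressive.

regressive manner assimilation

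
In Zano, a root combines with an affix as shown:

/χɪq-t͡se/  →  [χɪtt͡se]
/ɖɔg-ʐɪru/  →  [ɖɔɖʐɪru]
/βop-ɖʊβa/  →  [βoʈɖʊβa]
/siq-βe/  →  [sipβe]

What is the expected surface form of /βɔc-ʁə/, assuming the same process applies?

The data show regressive place assimilation: /q/ → [t] before /t͡s/; /g/ → [ɖ] before /ʐ/; /p/ → [ʈ] before /ɖ/; /q/ → [p] before /β/. In each pair only place changes, matching the following consonant, while manner and voice stay constant.
/c/ is a voiceless palatal stop. The following trigger /ʁ/ is uvular, so /c/ must become uvular as well.
A voiceless uvular stop is [q], so the surface segment is [q].

[βɔqʁə]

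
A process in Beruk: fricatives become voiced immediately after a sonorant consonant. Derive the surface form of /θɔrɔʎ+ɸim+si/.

[θɔrɔʎβimzi]

/ɸ/ is a voiceless bilabial fricative. The preceding trigger /ʎ/ is voiced, so /ɸ/ must become voiced as well.
Changing only its voicing to voiced gives [β] — the voiced bilabial fricative.
At the second juncture, /s/ likewise becomes [z] adjacent to /m/.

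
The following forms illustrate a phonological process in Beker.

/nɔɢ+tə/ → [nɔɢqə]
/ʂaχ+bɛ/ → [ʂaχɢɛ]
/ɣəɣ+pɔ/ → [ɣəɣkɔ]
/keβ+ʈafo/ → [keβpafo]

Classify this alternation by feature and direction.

Underlying /t/ is realised as [q] next to /ɢ/; /ɢ/ itself does not change.
/t/ is alveolar while /ɢ/ is uvular; the output [q] is uvular, matching the trigger — so the feature that spreads is place.
Manner and voice are unchanged, so the assimilation is partial, not total.
The other alternating forms pattern the same way: /b/ → [ɢ] after /χ/ (bilabial → uvular, matching uvular); /p/ → [k] after /ɣ/ (bilabial → velar, matching velar); /ʈ/ → [p] after /β/ (retroflex → bilabial, matching bilabial) — only place changes, and always toward the preceding segment.
The trigger is the preceding segment, so the direction is progressive (perseverative).

progressive place assimilation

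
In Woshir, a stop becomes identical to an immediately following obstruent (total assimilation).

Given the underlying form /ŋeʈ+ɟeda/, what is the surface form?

/ʈ/ is the segment targeted by the rule; it sits immediately before /ɟ/, so it assimilates completely and surfaces as [ɟ].

[ŋeɟɟeda]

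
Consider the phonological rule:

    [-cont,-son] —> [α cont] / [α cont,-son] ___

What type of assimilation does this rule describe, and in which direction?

The shared variable α links the value of [cont] on the target to that of the neighbouring obstruent. [cont] distinguishes stops from fricatives — a manner-of-articulation feature — so this is manner assimilation.
The conditioning segment sits to the left of the focus bar, meaning the trigger precedes the segment that changes — progressive assimilation.

progressive manner assimilation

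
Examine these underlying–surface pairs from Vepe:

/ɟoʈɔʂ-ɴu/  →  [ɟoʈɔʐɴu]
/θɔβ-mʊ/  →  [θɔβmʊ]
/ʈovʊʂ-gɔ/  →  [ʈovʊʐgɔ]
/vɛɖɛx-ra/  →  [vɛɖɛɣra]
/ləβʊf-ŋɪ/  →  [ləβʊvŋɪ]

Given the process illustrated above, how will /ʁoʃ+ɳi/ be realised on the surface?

[ʁoʒɳi]

The data show regressive voicing assimilation: /ʂ/ → [ʐ] before /ɴ/; /ʂ/ → [ʐ] before /g/; /x/ → [ɣ] before /r/; /f/ → [v] before /ŋ/. In each pair only voicing changes, matching the following consonant, while place and manner stay constant.
No alternation appears in [θɔβmʊ]: there the adjacent consonants already agree in voicing (/β/ and /m/ are both voiced), so this form is consistent with the same rule.
The rule targets /ʃ/ (voiceless postalveolar fricative), which sits before the trigger /ɳ/ (voiced).
A voiced postalveolar fricative is [ʒ], so the surface segment is [ʒ].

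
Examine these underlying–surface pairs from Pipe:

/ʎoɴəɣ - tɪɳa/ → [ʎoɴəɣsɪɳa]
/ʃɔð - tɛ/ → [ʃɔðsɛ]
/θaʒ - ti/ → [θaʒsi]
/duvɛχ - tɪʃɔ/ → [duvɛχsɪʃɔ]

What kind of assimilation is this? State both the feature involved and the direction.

progressive manner assimilation

The segment that alternates is /t/, which surfaces as [s] when adjacent to /ɣ/.
/t/ is a stop while /ɣ/ is a fricative; the output [s] is a fricative, matching the trigger — so the feature that spreads is manner.
Place and voice are unchanged, so the assimilation is partial, not total.
The other alternating forms pattern the same way: /t/ → [s] after /ð/ (stop → fricative, matching a fricative); /t/ → [s] after /ʒ/ (stop → fricative, matching a fricative); /t/ → [s] after /χ/ (stop → fricative, matching a fricative) — only manner changes, and always toward the preceding segment.
Since the segment that changes follows the conditioning segment, the assimilation is progressive.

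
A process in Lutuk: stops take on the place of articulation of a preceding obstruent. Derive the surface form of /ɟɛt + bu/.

[ɟɛtdu]

The rule targets /b/ (voiced bilabial stop), which sits after the trigger /t/ (alveolar).
Changing only its place to alveolar gives [d] — the voiced alveolar stop.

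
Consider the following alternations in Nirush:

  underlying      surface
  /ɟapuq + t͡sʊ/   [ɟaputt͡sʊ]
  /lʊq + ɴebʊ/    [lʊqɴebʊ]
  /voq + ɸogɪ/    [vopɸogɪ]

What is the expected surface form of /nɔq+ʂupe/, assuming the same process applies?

[nɔʈʂupe]

The data show regressive place assimilation: /q/ → [t] before /t͡s/; /q/ → [p] before /ɸ/. In each pair only place changes, matching the following consonant, while manner and voice stay constant.
Nothing changes in [lʊqɴebʊ]: there the adjacent consonants already agree in place (/q/ and /ɴ/ are both uvular), so this form is consistent with the same rule.
/q/ is a voiceless uvular stop. The following trigger /ʂ/ is retroflex, so /q/ must become retroflex as well.
The voiceless retroflex stop is [ʈ], so /q/ → [ʈ].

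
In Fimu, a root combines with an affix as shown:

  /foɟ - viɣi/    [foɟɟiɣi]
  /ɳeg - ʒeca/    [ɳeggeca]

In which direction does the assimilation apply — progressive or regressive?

progressive

Underlying /v/ is realised as [ɟ] next to /ɟ/; /ɟ/ itself does not change.
The output [ɟ] is identical to the trigger /ɟ/ — every feature (place, manner, voicing) has been copied — so this is total assimilation.
The other form behaves the same way: /ʒ/ → [g] after /g/ — in each case the output is a copy of the preceding consonant.
Since the segment that changes follows the conditioning segment, the assimilation is progressive.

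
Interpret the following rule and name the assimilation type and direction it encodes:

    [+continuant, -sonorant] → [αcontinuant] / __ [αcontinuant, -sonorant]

regressive manner assimilation

The rule copies [continuant] (continuancy) from the environment onto the target fricatives; since [±continuant] encodes the stop/fricative manner contrast, the assimilating dimension is manner.
The conditioning segment sits to the right of the focus bar, meaning the trigger follows the segment that changes — regressive assimilation.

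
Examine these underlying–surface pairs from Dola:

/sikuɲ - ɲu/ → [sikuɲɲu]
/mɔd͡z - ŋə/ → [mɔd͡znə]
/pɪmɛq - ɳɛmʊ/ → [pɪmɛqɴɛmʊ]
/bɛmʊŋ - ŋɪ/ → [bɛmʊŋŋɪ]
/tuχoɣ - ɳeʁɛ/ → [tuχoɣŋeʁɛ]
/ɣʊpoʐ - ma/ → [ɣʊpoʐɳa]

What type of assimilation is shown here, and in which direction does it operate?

progressive place assimilation

Comparing underlying and surface forms, /ŋ/ → [n] is the alternation; the neighbouring /d͡z/ is constant.
The change velar → alveolar matches the place of the preceding /d͡z/, identifying this as place assimilation.
Manner and voice are unchanged, so the assimilation is partial, not total.
The other alternating forms pattern the same way: /ɳ/ → [ɴ] after /q/ (retroflex → uvular, matching uvular); /ɳ/ → [ŋ] after /ɣ/ (retroflex → velar, matching velar); /m/ → [ɳ] after /ʐ/ (bilabial → retroflex, matching retroflex) — only place changes, and always toward the preceding segment.
No alternation appears in [sikuɲɲu], [bɛmʊŋŋɪ]: there the adjacent consonants already agree in place (/ɲ/ and /ɲ/ are both palatal; /ŋ/ and /ŋ/ are both velar), so these forms are consistent with the same rule.
Since the segment that changes follows the conditioning segment, the assimilation is progressive.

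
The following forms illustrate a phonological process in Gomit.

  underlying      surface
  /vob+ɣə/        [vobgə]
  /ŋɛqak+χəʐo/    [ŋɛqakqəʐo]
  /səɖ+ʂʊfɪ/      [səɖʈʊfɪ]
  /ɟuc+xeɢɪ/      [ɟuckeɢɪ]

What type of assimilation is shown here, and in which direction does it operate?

Underlying /ɣ/ is realised as [g] next to /b/; /b/ itself does not change.
/ɣ/ is a fricative while /b/ is a stop; the output [g] is a stop, matching the trigger — so the feature that spreads is manner.
Place and voice are unchanged, so the assimilation is partial, not total.
The other alternating forms pattern the same way: /χ/ → [q] after /k/ (fricative → stop, matching a stop); /ʂ/ → [ʈ] after /ɖ/ (fricative → stop, matching a stop); /x/ → [k] after /c/ (fricative → stop, matching a stop) — only manner changes, and always toward the preceding segment.
The trigger is the preceding segment, so the direction is progressive (perseverative).

progressive manner assimilation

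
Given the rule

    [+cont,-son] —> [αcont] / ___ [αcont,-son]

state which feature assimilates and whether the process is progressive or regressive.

The rule copies [cont] (continuancy) from the environment onto the target fricatives; since [±cont] encodes the stop/fricative manner contrast, the assimilating dimension is manner.
Since the environment is written after the underscore, the trigger follows the target; the direction is regressive.

regressive manner assimilation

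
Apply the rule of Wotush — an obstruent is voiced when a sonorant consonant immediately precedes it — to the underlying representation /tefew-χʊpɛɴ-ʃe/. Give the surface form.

The rule targets /χ/ (voiceless uvular fricative), which sits after the trigger /w/ (voiced).
The voiced uvular fricative is [ʁ], so /χ/ → [ʁ].
At the second juncture, /ʃ/ likewise becomes [ʒ] adjacent to /ɴ/.

[tefewʁʊpɛɴʒe]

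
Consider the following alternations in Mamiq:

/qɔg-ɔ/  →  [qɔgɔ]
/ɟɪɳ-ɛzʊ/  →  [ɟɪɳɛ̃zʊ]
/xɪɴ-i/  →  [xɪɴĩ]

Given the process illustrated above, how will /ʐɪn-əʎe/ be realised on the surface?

The data show progressive nasality assimilation (vowel nasalisation): /ɛ/ → [ɛ̃] after /ɳ/; /i/ → [ĩ] after /ɴ/ — a vowel is nasalised by an immediately preceding nasal consonant.
No change occurs in [qɔgɔ] because the vowel at the boundary is adjacent to an oral consonant, not a nasal (/ɔ/ next to /g/).
/ə/ sits next to the nasal /n/ and is therefore nasalised to [ə̃].

[ʐɪnə̃ʎe]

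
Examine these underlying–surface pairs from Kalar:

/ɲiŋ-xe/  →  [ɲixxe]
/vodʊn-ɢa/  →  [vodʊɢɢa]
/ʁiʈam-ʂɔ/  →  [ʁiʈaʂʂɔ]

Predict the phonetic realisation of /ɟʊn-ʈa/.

The data show regressive total assimilation (/ŋ/ → [x] before /x/; /n/ → [ɢ] before /ɢ/; /m/ → [ʂ] before /ʂ/): in every case the target segment becomes identical to its following neighbour, copying more than a single feature.
/n/ is the segment targeted by the rule; it sits immediately before /ʈ/, so it assimilates completely and surfaces as [ʈ].

[ɟʊʈʈa]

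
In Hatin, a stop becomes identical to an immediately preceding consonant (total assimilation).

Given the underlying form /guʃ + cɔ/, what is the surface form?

/c/ is the segment targeted by the rule; it sits immediately after /ʃ/, so it assimilates completely and surfaces as [ʃ].

[guʃʃɔ]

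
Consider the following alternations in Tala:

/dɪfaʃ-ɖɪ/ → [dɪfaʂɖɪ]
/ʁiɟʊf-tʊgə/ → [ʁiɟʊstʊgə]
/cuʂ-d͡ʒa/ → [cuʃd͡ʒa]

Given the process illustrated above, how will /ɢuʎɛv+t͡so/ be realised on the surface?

The data show regressive place assimilation: /ʃ/ → [ʂ] before /ɖ/; /f/ → [s] before /t/; /ʂ/ → [ʃ] before /d͡ʒ/. In each pair only place changes, matching the following consonant, while manner and voice stay constant.
The rule targets /v/ (voiced labiodental fricative), which sits before the trigger /t͡s/ (alveolar).
Changing only its place to alveolar gives [z] — the voiced alveolar fricative.

[ɢuʎɛzt͡so]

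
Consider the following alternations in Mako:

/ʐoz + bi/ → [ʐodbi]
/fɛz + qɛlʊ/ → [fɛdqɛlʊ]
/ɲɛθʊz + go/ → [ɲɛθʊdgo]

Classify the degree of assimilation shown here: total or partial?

partial assimilation

The segment that alternates is /z/, which surfaces as [d] when adjacent to /b/.
/z/ is a fricative while /b/ is a stop; the output [d] is a stop, matching the trigger — so the feature that spreads is manner.
Place and voice are unchanged, so the assimilation is partial, not total.
The same holds elsewhere in the data: /z/ → [d] before /q/ (fricative → stop, matching a stop); /z/ → [d] before /g/ (fricative → stop, matching a stop) — only manner changes, and always toward the following segment.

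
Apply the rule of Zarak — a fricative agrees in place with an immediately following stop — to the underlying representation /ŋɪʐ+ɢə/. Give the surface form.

[ŋɪʁɢə]

The rule targets /ʐ/ (voiced retroflex fricative), which sits before the trigger /ɢ/ (uvular).
Changing only its place to uvular gives [ʁ] — the voiced uvular fricative.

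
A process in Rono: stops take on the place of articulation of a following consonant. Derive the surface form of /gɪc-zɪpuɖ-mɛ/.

[gɪtzɪpubmɛ]

The rule targets /c/ (voiceless palatal stop), which sits before the trigger /z/ (alveolar).
Changing only its place to alveolar gives [t] — the voiceless alveolar stop.
The same rule applies at the second boundary: /ɖ/ → [b] next to /m/.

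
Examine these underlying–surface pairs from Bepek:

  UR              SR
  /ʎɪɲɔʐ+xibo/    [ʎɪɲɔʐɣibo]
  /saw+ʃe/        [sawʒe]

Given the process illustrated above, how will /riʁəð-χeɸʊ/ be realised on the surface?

The data show progressive voicing assimilation: /x/ → [ɣ] after /ʐ/; /ʃ/ → [ʒ] after /w/. In each pair only voicing changes, matching the preceding consonant, while place and manner stay constant.
/χ/ is a voiceless uvular fricative. The preceding trigger /ð/ is voiced, so /χ/ must become voiced as well.
Changing only its voicing to voiced gives [ʁ] — the voiced uvular fricative.

[riʁəðʁeɸʊ]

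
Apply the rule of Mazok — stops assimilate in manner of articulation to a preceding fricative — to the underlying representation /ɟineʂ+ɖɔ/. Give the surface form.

/ɖ/ is a voiced retroflex stop. The preceding trigger /ʂ/ is a fricative, so /ɖ/ must become a fricative as well.
The voiced retroflex fricative is [ʐ], so /ɖ/ → [ʐ].

[ɟineʂʐɔ]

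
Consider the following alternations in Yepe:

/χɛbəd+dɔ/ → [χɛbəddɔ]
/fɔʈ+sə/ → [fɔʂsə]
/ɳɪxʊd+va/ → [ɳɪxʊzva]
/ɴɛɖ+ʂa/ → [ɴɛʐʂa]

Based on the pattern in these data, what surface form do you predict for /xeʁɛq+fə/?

The data show regressive manner assimilation: /ʈ/ → [ʂ] before /s/; /d/ → [z] before /v/; /ɖ/ → [ʐ] before /ʂ/. In each pair only manner changes, matching the following consonant, while place and voice stay constant.
No alternation appears in [χɛbəddɔ]: there the adjacent consonants already agree in manner (/d/ and /d/ are both stops), so this form is consistent with the same rule.
/q/ is a voiceless uvular stop. The following trigger /f/ is a fricative, so /q/ must become a fricative as well.
The voiceless uvular fricative is [χ], so /q/ → [χ].

[xeʁɛχfə]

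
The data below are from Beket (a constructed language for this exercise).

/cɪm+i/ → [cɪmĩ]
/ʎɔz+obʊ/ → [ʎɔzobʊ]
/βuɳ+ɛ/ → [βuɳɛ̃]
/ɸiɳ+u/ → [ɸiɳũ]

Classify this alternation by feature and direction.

progressive nasality assimilation (vowel nasalisation)

The vowel /i/ surfaces as nasalised [ĩ] next to the preceding nasal /m/ — it has acquired the [+nasal] feature of its neighbour.
Likewise in the remaining data: /ɛ/ → [ɛ̃] after /ɳ/; /u/ → [ũ] after /ɳ/ — each time a vowel is nasalised next to a preceding nasal.
No change occurs in [ʎɔzobʊ] because the vowel at the boundary is adjacent to an oral consonant, not a nasal (/o/ next to /z/).
Because the conditioning nasal is to the left of the vowel that changes, the process is progressive (perseverative).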